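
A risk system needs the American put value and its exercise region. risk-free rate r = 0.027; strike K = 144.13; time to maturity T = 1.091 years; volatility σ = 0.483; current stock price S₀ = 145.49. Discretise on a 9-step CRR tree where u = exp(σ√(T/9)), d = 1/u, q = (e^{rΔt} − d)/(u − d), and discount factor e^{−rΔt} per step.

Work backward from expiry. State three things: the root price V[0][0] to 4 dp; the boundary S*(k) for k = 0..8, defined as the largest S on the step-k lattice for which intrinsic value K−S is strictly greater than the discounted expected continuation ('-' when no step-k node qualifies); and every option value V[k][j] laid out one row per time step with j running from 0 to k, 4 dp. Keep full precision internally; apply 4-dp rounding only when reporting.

price = 26.9253
boundary = - - - - 74.2504 62.7574 74.2504 87.8481 103.9360
tree:
26.9253
35.7178 17.1094
46.0908 24.1652 9.2008
57.6911 33.2144 14.0378 3.7615
69.8796 44.2268 20.9167 6.3090 0.8891
81.3726 56.7644 30.2708 10.4197 1.6760 0.0000
91.0866 69.8796 42.2391 16.8648 3.1592 0.0000 0.0000
99.2970 81.3726 56.2819 26.5566 5.9551 0.0000 0.0000 0.0000
106.2365 91.0866 69.8796 40.1940 11.2254 0.0000 0.0000 0.0000 0.0000
112.1019 99.2970 81.3726 56.2819 21.1599 0.0000 0.0000 0.0000 0.0000 0.0000

Δt=0.12122  u=1.18313  d=0.84521  q=0.46776  discount=0.99673
step 9 (expiry): payoffs max(K−S,0) = 112.1019 99.2970 81.3726 56.2819 21.1599 0.0000 0.0000 0.0000 0.0000 0.0000
step 8: (k=8,j=0): S=37.8935, (K−S)⁺=106.2365, hold=105.7655 ⇒ V=106.2365 exercise | (k=8,j=1): S=53.0434, (K−S)⁺=91.0866, hold=90.6156 ⇒ V=91.0866 exercise | (k=8,j=2): S=74.2504, (K−S)⁺=69.8796, hold=69.4086 ⇒ V=69.8796 exercise | (k=8,j=3): S=103.9360, (K−S)⁺=40.1940, hold=39.7230 ⇒ V=40.1940 exercise | (k=8,j=4): S=145.4900, (K−S)⁺=0.0000, hold=11.2254 ⇒ V=11.2254 continue | (k=8,j=5): S=203.6574, (K−S)⁺=0.0000, hold=0.0000 ⇒ V=0.0000 continue | (k=8,j=6): S=285.0805, (K−S)⁺=0.0000, hold=0.0000 ⇒ V=0.0000 continue | (k=8,j=7): S=399.0567, (K−S)⁺=0.0000, hold=0.0000 ⇒ V=0.0000 continue | (k=8,j=8): S=558.6010, (K−S)⁺=0.0000, hold=0.0000 ⇒ V=0.0000 continue  boundary S*=103.9360
step 7: (k=7,j=0): S=44.8330, (K−S)⁺=99.2970, hold=98.8260 ⇒ V=99.2970 exercise | (k=7,j=1): S=62.7574, (K−S)⁺=81.3726, hold=80.9016 ⇒ V=81.3726 exercise | (k=7,j=2): S=87.8481, (K−S)⁺=56.2819, hold=55.8109 ⇒ V=56.2819 exercise | (k=7,j=3): S=122.9701, (K−S)⁺=21.1599, hold=26.5566 ⇒ V=26.5566 continue | (k=7,j=4): S=172.1340, (K−S)⁺=0.0000, hold=5.9551 ⇒ V=5.9551 continue | (k=7,j=5): S=240.9539, (K−S)⁺=0.0000, hold=0.0000 ⇒ V=0.0000 continue | (k=7,j=6): S=337.2881, (K−S)⁺=0.0000, hold=0.0000 ⇒ V=0.0000 continue | (k=7,j=7): S=472.1371, (K−S)⁺=0.0000, hold=0.0000 ⇒ V=0.0000 continue  boundary S*=87.8481
step 6: (k=6,j=0): S=53.0434, (K−S)⁺=91.0866, hold=90.6156 ⇒ V=91.0866 exercise | (k=6,j=1): S=74.2504, (K−S)⁺=69.8796, hold=69.4086 ⇒ V=69.8796 exercise | (k=6,j=2): S=103.9360, (K−S)⁺=40.1940, hold=42.2391 ⇒ V=42.2391 continue | (k=6,j=3): S=145.4900, (K−S)⁺=0.0000, hold=16.8648 ⇒ V=16.8648 continue | (k=6,j=4): S=203.6574, (K−S)⁺=0.0000, hold=3.1592 ⇒ V=3.1592 continue | (k=6,j=5): S=285.0805, (K−S)⁺=0.0000, hold=0.0000 ⇒ V=0.0000 continue | (k=6,j=6): S=399.0567, (K−S)⁺=0.0000, hold=0.0000 ⇒ V=0.0000 continue  boundary S*=74.2504
step 5: (k=5,j=0): S=62.7574, (K−S)⁺=81.3726, hold=80.9016 ⇒ V=81.3726 exercise | (k=5,j=1): S=87.8481, (K−S)⁺=56.2819, hold=56.7644 ⇒ V=56.7644 continue | (k=5,j=2): S=122.9701, (K−S)⁺=21.1599, hold=30.2708 ⇒ V=30.2708 continue | (k=5,j=3): S=172.1340, (K−S)⁺=0.0000, hold=10.4197 ⇒ V=10.4197 continue | (k=5,j=4): S=240.9539, (K−S)⁺=0.0000, hold=1.6760 ⇒ V=1.6760 continue | (k=5,j=5): S=337.2881, (K−S)⁺=0.0000, hold=0.0000 ⇒ V=0.0000 continue  boundary S*=62.7574
step 4: (k=4,j=0): S=74.2504, (K−S)⁺=69.8796, hold=69.6336 ⇒ V=69.8796 exercise | (k=4,j=1): S=103.9360, (K−S)⁺=40.1940, hold=44.2268 ⇒ V=44.2268 continue | (k=4,j=2): S=145.4900, (K−S)⁺=0.0000, hold=20.9167 ⇒ V=20.9167 continue | (k=4,j=3): S=203.6574, (K−S)⁺=0.0000, hold=6.3090 ⇒ V=6.3090 continue | (k=4,j=4): S=285.0805, (K−S)⁺=0.0000, hold=0.8891 ⇒ V=0.8891 continue  boundary S*=74.2504
step 3: (k=3,j=0): S=87.8481, (K−S)⁺=56.2819, hold=57.6911 ⇒ V=57.6911 continue | (k=3,j=1): S=122.9701, (K−S)⁺=21.1599, hold=33.2144 ⇒ V=33.2144 continue | (k=3,j=2): S=172.1340, (K−S)⁺=0.0000, hold=14.0378 ⇒ V=14.0378 continue | (k=3,j=3): S=240.9539, (K−S)⁺=0.0000, hold=3.7615 ⇒ V=3.7615 continue  boundary S*=-
step 2: (k=2,j=0): S=103.9360, (K−S)⁺=40.1940, hold=46.0908 ⇒ V=46.0908 continue | (k=2,j=1): S=145.4900, (K−S)⁺=0.0000, hold=24.1652 ⇒ V=24.1652 continue | (k=2,j=2): S=203.6574, (K−S)⁺=0.0000, hold=9.2008 ⇒ V=9.2008 continue  boundary S*=-
step 1: (k=1,j=0): S=122.9701, (K−S)⁺=21.1599, hold=35.7178 ⇒ V=35.7178 continue | (k=1,j=1): S=172.1340, (K−S)⁺=0.0000, hold=17.1094 ⇒ V=17.1094 continue  boundary S*=-
step 0: (k=0,j=0): S=145.4900, (K−S)⁺=0.0000, hold=26.9253 ⇒ V=26.9253 continue  boundary S*=-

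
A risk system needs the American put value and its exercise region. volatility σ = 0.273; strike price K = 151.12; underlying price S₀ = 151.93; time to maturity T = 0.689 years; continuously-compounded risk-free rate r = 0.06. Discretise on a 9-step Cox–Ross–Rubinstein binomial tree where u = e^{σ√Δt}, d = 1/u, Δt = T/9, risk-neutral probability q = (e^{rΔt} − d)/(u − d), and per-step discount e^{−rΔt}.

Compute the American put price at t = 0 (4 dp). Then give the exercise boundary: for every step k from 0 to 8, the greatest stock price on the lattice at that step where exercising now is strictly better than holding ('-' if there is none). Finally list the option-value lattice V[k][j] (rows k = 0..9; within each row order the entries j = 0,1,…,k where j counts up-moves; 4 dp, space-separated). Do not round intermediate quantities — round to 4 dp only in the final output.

price = 11.1281
boundary = - - - 121.1238 112.3117 121.1238 112.3117 121.1238 130.6274
tree:
11.1281
15.9691 6.6063
22.2498 10.1162 3.3148
29.9962 15.0541 5.4926 1.2652
38.8083 21.6660 8.8769 2.3109 0.2783
46.9793 29.9962 13.9076 4.1536 0.5724 0.0000
54.5559 38.8083 20.9489 7.3101 1.1772 0.0000 0.0000
61.5812 46.9793 29.9962 12.4994 2.4213 0.0000 0.0000 0.0000
68.0955 54.5559 38.8083 20.4926 4.9802 0.0000 0.0000 0.0000 0.0000
74.1358 61.5812 46.9793 29.9962 10.2434 0.0000 0.0000 0.0000 0.0000 0.0000

Δt=0.07656, u=1.07846, d=0.92725, q=0.51157, disc=e^(-rΔt)=0.99542
k=9 terminal: V=max(K-S,0) → 74.1358 61.5812 46.9793 29.9962 10.2434 0.0000 0.0000 0.0000 0.0000 0.0000
k=8: j=0 S=83.0245 intr=68.0955 cont=67.4029 V=68.0955[EX]; j=1 S=96.5641 intr=54.5559 cont=53.8634 V=54.5559[EX]; j=2 S=112.3117 intr=38.8083 cont=38.1158 V=38.8083[EX]; j=3 S=130.6274 intr=20.4926 cont=19.8001 V=20.4926[EX]; j=4 S=151.9300 intr=0.0000 cont=4.9802 V=4.9802[hold]; j=5 S=176.7066 intr=0.0000 cont=0.0000 V=0.0000[hold]; j=6 S=205.5238 intr=0.0000 cont=0.0000 V=0.0000[hold]; j=7 S=239.0404 intr=0.0000 cont=0.0000 V=0.0000[hold]; j=8 S=278.0230 intr=0.0000 cont=0.0000 V=0.0000[hold]  S*(8)=130.6274
k=7: j=0 S=89.5388 intr=61.5812 cont=60.8887 V=61.5812[EX]; j=1 S=104.1407 intr=46.9793 cont=46.2868 V=46.9793[EX]; j=2 S=121.1238 intr=29.9962 cont=29.3036 V=29.9962[EX]; j=3 S=140.8766 intr=10.2434 cont=12.4994 V=12.4994[hold]; j=4 S=163.8507 intr=0.0000 cont=2.4213 V=2.4213[hold]; j=5 S=190.5713 intr=0.0000 cont=0.0000 V=0.0000[hold]; j=6 S=221.6495 intr=0.0000 cont=0.0000 V=0.0000[hold]; j=7 S=257.7959 intr=0.0000 cont=0.0000 V=0.0000[hold]  S*(7)=121.1238
k=6: j=0 S=96.5641 intr=54.5559 cont=53.8634 V=54.5559[EX]; j=1 S=112.3117 intr=38.8083 cont=38.1158 V=38.8083[EX]; j=2 S=130.6274 intr=20.4926 cont=20.9489 V=20.9489[hold]; j=3 S=151.9300 intr=0.0000 cont=7.3101 V=7.3101[hold]; j=4 S=176.7066 intr=0.0000 cont=1.1772 V=1.1772[hold]; j=5 S=205.5238 intr=0.0000 cont=0.0000 V=0.0000[hold]; j=6 S=239.0404 intr=0.0000 cont=0.0000 V=0.0000[hold]  S*(6)=112.3117
k=5: j=0 S=104.1407 intr=46.9793 cont=46.2868 V=46.9793[EX]; j=1 S=121.1238 intr=29.9962 cont=29.5360 V=29.9962[EX]; j=2 S=140.8766 intr=10.2434 cont=13.9076 V=13.9076[hold]; j=3 S=163.8507 intr=0.0000 cont=4.1536 V=4.1536[hold]; j=4 S=190.5713 intr=0.0000 cont=0.5724 V=0.5724[hold]; j=5 S=221.6495 intr=0.0000 cont=0.0000 V=0.0000[hold]  S*(5)=121.1238
k=4: j=0 S=112.3117 intr=38.8083 cont=38.1158 V=38.8083[EX]; j=1 S=130.6274 intr=20.4926 cont=21.6660 V=21.6660[hold]; j=2 S=151.9300 intr=0.0000 cont=8.8769 V=8.8769[hold]; j=3 S=176.7066 intr=0.0000 cont=2.3109 V=2.3109[hold]; j=4 S=205.5238 intr=0.0000 cont=0.2783 V=0.2783[hold]  S*(4)=112.3117
k=3: j=0 S=121.1238 intr=29.9962 cont=29.9011 V=29.9962[EX]; j=1 S=140.8766 intr=10.2434 cont=15.0541 V=15.0541[hold]; j=2 S=163.8507 intr=0.0000 cont=5.4926 V=5.4926[hold]; j=3 S=190.5713 intr=0.0000 cont=1.2652 V=1.2652[hold]  S*(3)=121.1238
k=2: j=0 S=130.6274 intr=20.4926 cont=22.2498 V=22.2498[hold]; j=1 S=151.9300 intr=0.0000 cont=10.1162 V=10.1162[hold]; j=2 S=176.7066 intr=0.0000 cont=3.3148 V=3.3148[hold]  S*(2)=-
k=1: j=0 S=140.8766 intr=10.2434 cont=15.9691 V=15.9691[hold]; j=1 S=163.8507 intr=0.0000 cont=6.6063 V=6.6063[hold]  S*(1)=-
k=0: j=0 S=151.9300 intr=0.0000 cont=11.1281 V=11.1281[hold]  S*(0)=-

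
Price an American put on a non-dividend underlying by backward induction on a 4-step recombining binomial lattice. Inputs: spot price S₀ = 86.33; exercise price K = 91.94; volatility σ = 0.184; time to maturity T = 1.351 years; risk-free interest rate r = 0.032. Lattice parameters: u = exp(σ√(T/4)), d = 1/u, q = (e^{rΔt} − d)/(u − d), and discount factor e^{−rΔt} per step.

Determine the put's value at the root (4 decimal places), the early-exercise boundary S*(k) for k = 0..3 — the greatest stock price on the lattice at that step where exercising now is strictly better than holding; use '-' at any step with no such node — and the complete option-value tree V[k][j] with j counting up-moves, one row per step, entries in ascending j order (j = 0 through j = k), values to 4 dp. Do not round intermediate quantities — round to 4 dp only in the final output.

Δt=0.33775  u=1.11286  d=0.89859  q=0.52401  discount=0.98925
step 4 (expiry): payoffs max(K−S,0) = 35.6542 22.2324 5.6100 0.0000 0.0000
step 3: (k=3,j=0): S=62.6382, (K−S)⁺=29.3018, hold=28.3135 ⇒ V=29.3018 exercise | (k=3,j=1): S=77.5748, (K−S)⁺=14.3652, hold=13.3768 ⇒ V=14.3652 exercise | (k=3,j=2): S=96.0733, (K−S)⁺=0.0000, hold=2.6416 ⇒ V=2.6416 continue | (k=3,j=3): S=118.9828, (K−S)⁺=0.0000, hold=0.0000 ⇒ V=0.0000 continue  boundary S*=77.5748
step 2: (k=2,j=0): S=69.7076, (K−S)⁺=22.2324, hold=21.2441 ⇒ V=22.2324 exercise | (k=2,j=1): S=86.3300, (K−S)⁺=5.6100, hold=8.1336 ⇒ V=8.1336 continue | (k=2,j=2): S=106.9162, (K−S)⁺=0.0000, hold=1.2439 ⇒ V=1.2439 continue  boundary S*=69.7076
step 1: (k=1,j=0): S=77.5748, (K−S)⁺=14.3652, hold=14.6850 ⇒ V=14.6850 continue | (k=1,j=1): S=96.0733, (K−S)⁺=0.0000, hold=4.4747 ⇒ V=4.4747 continue  boundary S*=-
step 0: (k=0,j=0): S=86.3300, (K−S)⁺=5.6100, hold=9.2344 ⇒ V=9.2344 continue  boundary S*=-

price = 9.2344
boundary = - - 69.7076 77.5748
tree:
9.2344
14.6850 4.4747
22.2324 8.1336 1.2439
29.3018 14.3652 2.6416 0.0000
35.6542 22.2324 5.6100 0.0000 0.0000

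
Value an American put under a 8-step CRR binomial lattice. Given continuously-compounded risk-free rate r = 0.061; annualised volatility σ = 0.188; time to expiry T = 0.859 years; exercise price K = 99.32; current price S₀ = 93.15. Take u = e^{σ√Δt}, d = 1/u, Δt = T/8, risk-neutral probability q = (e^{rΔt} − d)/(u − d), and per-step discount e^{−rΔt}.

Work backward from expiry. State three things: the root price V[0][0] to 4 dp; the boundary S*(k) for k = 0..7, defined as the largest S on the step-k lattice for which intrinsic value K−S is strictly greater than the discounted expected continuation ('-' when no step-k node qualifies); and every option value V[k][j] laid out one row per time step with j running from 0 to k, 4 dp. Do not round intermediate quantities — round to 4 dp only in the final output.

Δt=0.10737  u=1.06354  d=0.94026  q=0.53791  discount=0.99347
step 8 (expiry): payoffs max(K−S,0) = 42.4153 34.9539 26.5143 16.9680 6.1700 0.0000 0.0000 0.0000 0.0000
step 7: (k=7,j=0): S=60.5205, (K−S)⁺=38.7995, hold=38.1511 ⇒ V=38.7995 exercise | (k=7,j=1): S=68.4560, (K−S)⁺=30.8640, hold=30.2156 ⇒ V=30.8640 exercise | (k=7,j=2): S=77.4319, (K−S)⁺=21.8881, hold=21.2397 ⇒ V=21.8881 exercise | (k=7,j=3): S=87.5848, (K−S)⁺=11.7352, hold=11.0868 ⇒ V=11.7352 exercise | (k=7,j=4): S=99.0689, (K−S)⁺=0.2511, hold=2.8325 ⇒ V=2.8325 continue | (k=7,j=5): S=112.0588, (K−S)⁺=0.0000, hold=0.0000 ⇒ V=0.0000 continue | (k=7,j=6): S=126.7519, (K−S)⁺=0.0000, hold=0.0000 ⇒ V=0.0000 continue | (k=7,j=7): S=143.3716, (K−S)⁺=0.0000, hold=0.0000 ⇒ V=0.0000 continue  boundary S*=87.5848
step 6: (k=6,j=0): S=64.3661, (K−S)⁺=34.9539, hold=34.3055 ⇒ V=34.9539 exercise | (k=6,j=1): S=72.8057, (K−S)⁺=26.5143, hold=25.8659 ⇒ V=26.5143 exercise | (k=6,j=2): S=82.3520, (K−S)⁺=16.9680, hold=16.3196 ⇒ V=16.9680 exercise | (k=6,j=3): S=93.1500, (K−S)⁺=6.1700, hold=6.9011 ⇒ V=6.9011 continue | (k=6,j=4): S=105.3638, (K−S)⁺=0.0000, hold=1.3003 ⇒ V=1.3003 continue | (k=6,j=5): S=119.1791, (K−S)⁺=0.0000, hold=0.0000 ⇒ V=0.0000 continue | (k=6,j=6): S=134.8058, (K−S)⁺=0.0000, hold=0.0000 ⇒ V=0.0000 continue  boundary S*=82.3520
step 5: (k=5,j=0): S=68.4560, (K−S)⁺=30.8640, hold=30.2156 ⇒ V=30.8640 exercise | (k=5,j=1): S=77.4319, (K−S)⁺=21.8881, hold=21.2397 ⇒ V=21.8881 exercise | (k=5,j=2): S=87.5848, (K−S)⁺=11.7352, hold=11.4775 ⇒ V=11.7352 exercise | (k=5,j=3): S=99.0689, (K−S)⁺=0.2511, hold=3.8630 ⇒ V=3.8630 continue | (k=5,j=4): S=112.0588, (K−S)⁺=0.0000, hold=0.5970 ⇒ V=0.5970 continue | (k=5,j=5): S=126.7519, (K−S)⁺=0.0000, hold=0.0000 ⇒ V=0.0000 continue  boundary S*=87.5848
step 4: (k=4,j=0): S=72.8057, (K−S)⁺=26.5143, hold=25.8659 ⇒ V=26.5143 exercise | (k=4,j=1): S=82.3520, (K−S)⁺=16.9680, hold=16.3196 ⇒ V=16.9680 exercise | (k=4,j=2): S=93.1500, (K−S)⁺=6.1700, hold=7.4518 ⇒ V=7.4518 continue | (k=4,j=3): S=105.3638, (K−S)⁺=0.0000, hold=2.0924 ⇒ V=2.0924 continue | (k=4,j=4): S=119.1791, (K−S)⁺=0.0000, hold=0.2740 ⇒ V=0.2740 continue  boundary S*=82.3520
step 3: (k=3,j=0): S=77.4319, (K−S)⁺=21.8881, hold=21.2397 ⇒ V=21.8881 exercise | (k=3,j=1): S=87.5848, (K−S)⁺=11.7352, hold=11.7718 ⇒ V=11.7718 continue | (k=3,j=2): S=99.0689, (K−S)⁺=0.2511, hold=4.5391 ⇒ V=4.5391 continue | (k=3,j=3): S=112.0588, (K−S)⁺=0.0000, hold=1.1070 ⇒ V=1.1070 continue  boundary S*=77.4319
step 2: (k=2,j=0): S=82.3520, (K−S)⁺=16.9680, hold=16.3391 ⇒ V=16.9680 exercise | (k=2,j=1): S=93.1500, (K−S)⁺=6.1700, hold=7.8298 ⇒ V=7.8298 continue | (k=2,j=2): S=105.3638, (K−S)⁺=0.0000, hold=2.6754 ⇒ V=2.6754 continue  boundary S*=82.3520
step 1: (k=1,j=0): S=87.5848, (K−S)⁺=11.7352, hold=11.9738 ⇒ V=11.9738 continue | (k=1,j=1): S=99.0689, (K−S)⁺=0.2511, hold=5.0242 ⇒ V=5.0242 continue  boundary S*=-
step 0: (k=0,j=0): S=93.1500, (K−S)⁺=6.1700, hold=8.1818 ⇒ V=8.1818 continue  boundary S*=-

price = 8.1818
boundary = - - 82.3520 77.4319 82.3520 87.5848 82.3520 87.5848
tree:
8.1818
11.9738 5.0242
16.9680 7.8298 2.6754
21.8881 11.7718 4.5391 1.1070
26.5143 16.9680 7.4518 2.0924 0.2740
30.8640 21.8881 11.7352 3.8630 0.5970 0.0000
34.9539 26.5143 16.9680 6.9011 1.3003 0.0000 0.0000
38.7995 30.8640 21.8881 11.7352 2.8325 0.0000 0.0000 0.0000
42.4153 34.9539 26.5143 16.9680 6.1700 0.0000 0.0000 0.0000 0.0000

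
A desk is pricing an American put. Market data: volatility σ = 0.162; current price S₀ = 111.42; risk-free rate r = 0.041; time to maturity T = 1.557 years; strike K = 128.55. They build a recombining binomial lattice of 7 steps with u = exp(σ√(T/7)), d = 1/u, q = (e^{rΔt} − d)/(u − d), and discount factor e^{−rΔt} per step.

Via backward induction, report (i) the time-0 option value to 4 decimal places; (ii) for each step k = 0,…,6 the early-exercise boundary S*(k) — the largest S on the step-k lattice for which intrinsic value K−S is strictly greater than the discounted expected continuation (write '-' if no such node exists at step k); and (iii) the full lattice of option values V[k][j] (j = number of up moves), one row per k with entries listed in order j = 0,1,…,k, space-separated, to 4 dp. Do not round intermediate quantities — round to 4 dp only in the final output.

params: Δt=0.22243 u=1.07940 d=0.92644 q=0.54080 e^(-rΔt)=0.99092
t_7 payoffs: 63.2830 52.5075 39.9530 25.3257 8.2835 0.0000 0.0000 0.0000
t_6: node(6,0) S=70.4490 payoff=58.1010 vs cont=56.9340 → 58.1010 [stop]  node(6,1) S=82.0800 payoff=46.4700 vs cont=45.3030 → 46.4700 [stop]  node(6,2) S=95.6314 payoff=32.9186 vs cont=31.7516 → 32.9186 [stop]  node(6,3) S=111.4200 payoff=17.1300 vs cont=15.9630 → 17.1300 [stop]  node(6,4) S=129.8153 payoff=0.0000 vs cont=3.7692 → 3.7692 [wait]  node(6,5) S=151.2477 payoff=0.0000 vs cont=0.0000 → 0.0000 [wait]  node(6,6) S=176.2185 payoff=0.0000 vs cont=0.0000 → 0.0000 [wait]  ⇒ S*(6)=111.4200
t_5: node(5,0) S=76.0425 payoff=52.5075 vs cont=51.3405 → 52.5075 [stop]  node(5,1) S=88.5970 payoff=39.9530 vs cont=38.7860 → 39.9530 [stop]  node(5,2) S=103.2243 payoff=25.3257 vs cont=24.1588 → 25.3257 [stop]  node(5,3) S=120.2665 payoff=8.2835 vs cont=9.8145 → 9.8145 [wait]  node(5,4) S=140.1223 payoff=0.0000 vs cont=1.7151 → 1.7151 [wait]  node(5,5) S=163.2564 payoff=0.0000 vs cont=0.0000 → 0.0000 [wait]  ⇒ S*(5)=103.2243
t_4: node(4,0) S=82.0800 payoff=46.4700 vs cont=45.3030 → 46.4700 [stop]  node(4,1) S=95.6314 payoff=32.9186 vs cont=31.7516 → 32.9186 [stop]  node(4,2) S=111.4200 payoff=17.1300 vs cont=16.7835 → 17.1300 [stop]  node(4,3) S=129.8153 payoff=0.0000 vs cont=5.3850 → 5.3850 [wait]  node(4,4) S=151.2477 payoff=0.0000 vs cont=0.7804 → 0.7804 [wait]  ⇒ S*(4)=111.4200
t_3: node(3,0) S=88.5970 payoff=39.9530 vs cont=38.7860 → 39.9530 [stop]  node(3,1) S=103.2243 payoff=25.3257 vs cont=24.1588 → 25.3257 [stop]  node(3,2) S=120.2665 payoff=8.2835 vs cont=10.6804 → 10.6804 [wait]  node(3,3) S=140.1223 payoff=0.0000 vs cont=2.8685 → 2.8685 [wait]  ⇒ S*(3)=103.2243
t_2: node(2,0) S=95.6314 payoff=32.9186 vs cont=31.7516 → 32.9186 [stop]  node(2,1) S=111.4200 payoff=17.1300 vs cont=17.2475 → 17.2475 [wait]  node(2,2) S=129.8153 payoff=0.0000 vs cont=6.3971 → 6.3971 [wait]  ⇒ S*(2)=95.6314
t_1: node(1,0) S=103.2243 payoff=25.3257 vs cont=24.2217 → 25.3257 [stop]  node(1,1) S=120.2665 payoff=8.2835 vs cont=11.2763 → 11.2763 [wait]  ⇒ S*(1)=103.2243
t_0: node(0,0) S=111.4200 payoff=17.1300 vs cont=17.5668 → 17.5668 [wait]  ⇒ S*(0)=-

price = 17.5668
boundary = - 103.2243 95.6314 103.2243 111.4200 103.2243 111.4200
tree:
17.5668
25.3257 11.2763
32.9186 17.2475 6.3971
39.9530 25.3257 10.6804 2.8685
46.4700 32.9186 17.1300 5.3850 0.7804
52.5075 39.9530 25.3257 9.8145 1.7151 0.0000
58.1010 46.4700 32.9186 17.1300 3.7692 0.0000 0.0000
63.2830 52.5075 39.9530 25.3257 8.2835 0.0000 0.0000 0.0000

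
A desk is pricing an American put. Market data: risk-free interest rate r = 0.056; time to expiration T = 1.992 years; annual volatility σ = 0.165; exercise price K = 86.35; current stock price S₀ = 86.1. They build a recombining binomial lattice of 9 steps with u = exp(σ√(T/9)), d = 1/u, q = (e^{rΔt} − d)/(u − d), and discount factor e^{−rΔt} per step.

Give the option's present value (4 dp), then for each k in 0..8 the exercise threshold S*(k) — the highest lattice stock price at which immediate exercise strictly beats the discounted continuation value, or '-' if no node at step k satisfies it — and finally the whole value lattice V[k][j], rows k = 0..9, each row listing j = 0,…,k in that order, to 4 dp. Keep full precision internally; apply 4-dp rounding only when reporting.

price = 5.0710
boundary = - - 73.7188 68.2127 73.7188 68.2127 73.7188 68.2127 73.7188
tree:
5.0710
8.1191 2.7972
12.6312 4.7667 1.3172
18.1373 7.8908 2.4266 0.4779
23.2320 12.6312 4.3545 0.9709 0.1026
27.9463 18.1373 7.5663 1.9366 0.2364 0.0000
32.3084 23.2320 12.6312 3.7687 0.5451 0.0000 0.0000
36.3448 27.9463 18.1373 7.0838 1.2568 0.0000 0.0000 0.0000
40.0797 32.3084 23.2320 12.6312 2.8977 0.0000 0.0000 0.0000 0.0000
43.5356 36.3448 27.9463 18.1373 6.6808 0.0000 0.0000 0.0000 0.0000 0.0000

params: Δt=0.22133 u=1.08072 d=0.92531 q=0.56086 e^(-rΔt)=0.98768
t_9 payoffs: 43.5356 36.3448 27.9463 18.1373 6.6808 0.0000 0.0000 0.0000 0.0000 0.0000
t_8: node(8,0) S=46.2703 payoff=40.0797 vs cont=39.0160 → 40.0797 [stop]  node(8,1) S=54.0416 payoff=32.3084 vs cont=31.2448 → 32.3084 [stop]  node(8,2) S=63.1180 payoff=23.2320 vs cont=22.1684 → 23.2320 [stop]  node(8,3) S=73.7188 payoff=12.6312 vs cont=11.5676 → 12.6312 [stop]  node(8,4) S=86.1000 payoff=0.2500 vs cont=2.8977 → 2.8977 [wait]  node(8,5) S=100.5607 payoff=0.0000 vs cont=0.0000 → 0.0000 [wait]  node(8,6) S=117.4501 payoff=0.0000 vs cont=0.0000 → 0.0000 [wait]  node(8,7) S=137.1761 payoff=0.0000 vs cont=0.0000 → 0.0000 [wait]  node(8,8) S=160.2152 payoff=0.0000 vs cont=0.0000 → 0.0000 [wait]  ⇒ S*(8)=73.7188
t_7: node(7,0) S=50.0052 payoff=36.3448 vs cont=35.2811 → 36.3448 [stop]  node(7,1) S=58.4037 payoff=27.9463 vs cont=26.8826 → 27.9463 [stop]  node(7,2) S=68.2127 payoff=18.1373 vs cont=17.0736 → 18.1373 [stop]  node(7,3) S=79.6692 payoff=6.6808 vs cont=7.0838 → 7.0838 [wait]  node(7,4) S=93.0499 payoff=0.0000 vs cont=1.2568 → 1.2568 [wait]  node(7,5) S=108.6778 payoff=0.0000 vs cont=0.0000 → 0.0000 [wait]  node(7,6) S=126.9305 payoff=0.0000 vs cont=0.0000 → 0.0000 [wait]  node(7,7) S=148.2487 payoff=0.0000 vs cont=0.0000 → 0.0000 [wait]  ⇒ S*(7)=68.2127
t_6: node(6,0) S=54.0416 payoff=32.3084 vs cont=31.2448 → 32.3084 [stop]  node(6,1) S=63.1180 payoff=23.2320 vs cont=22.1684 → 23.2320 [stop]  node(6,2) S=73.7188 payoff=12.6312 vs cont=11.7908 → 12.6312 [stop]  node(6,3) S=86.1000 payoff=0.2500 vs cont=3.7687 → 3.7687 [wait]  node(6,4) S=100.5607 payoff=0.0000 vs cont=0.5451 → 0.5451 [wait]  node(6,5) S=117.4501 payoff=0.0000 vs cont=0.0000 → 0.0000 [wait]  node(6,6) S=137.1761 payoff=0.0000 vs cont=0.0000 → 0.0000 [wait]  ⇒ S*(6)=73.7188
t_5: node(5,0) S=58.4037 payoff=27.9463 vs cont=26.8826 → 27.9463 [stop]  node(5,1) S=68.2127 payoff=18.1373 vs cont=17.0736 → 18.1373 [stop]  node(5,2) S=79.6692 payoff=6.6808 vs cont=7.5663 → 7.5663 [wait]  node(5,3) S=93.0499 payoff=0.0000 vs cont=1.9366 → 1.9366 [wait]  node(5,4) S=108.6778 payoff=0.0000 vs cont=0.2364 → 0.2364 [wait]  node(5,5) S=126.9305 payoff=0.0000 vs cont=0.0000 → 0.0000 [wait]  ⇒ S*(5)=68.2127
t_4: node(4,0) S=63.1180 payoff=23.2320 vs cont=22.1684 → 23.2320 [stop]  node(4,1) S=73.7188 payoff=12.6312 vs cont=12.0581 → 12.6312 [stop]  node(4,2) S=86.1000 payoff=0.2500 vs cont=4.3545 → 4.3545 [wait]  node(4,3) S=100.5607 payoff=0.0000 vs cont=0.9709 → 0.9709 [wait]  node(4,4) S=117.4501 payoff=0.0000 vs cont=0.1026 → 0.1026 [wait]  ⇒ S*(4)=73.7188
t_3: node(3,0) S=68.2127 payoff=18.1373 vs cont=17.0736 → 18.1373 [stop]  node(3,1) S=79.6692 payoff=6.6808 vs cont=7.8908 → 7.8908 [wait]  node(3,2) S=93.0499 payoff=0.0000 vs cont=2.4266 → 2.4266 [wait]  node(3,3) S=108.6778 payoff=0.0000 vs cont=0.4779 → 0.4779 [wait]  ⇒ S*(3)=68.2127
t_2: node(2,0) S=73.7188 payoff=12.6312 vs cont=12.2378 → 12.6312 [stop]  node(2,1) S=86.1000 payoff=0.2500 vs cont=4.7667 → 4.7667 [wait]  node(2,2) S=100.5607 payoff=0.0000 vs cont=1.3172 → 1.3172 [wait]  ⇒ S*(2)=73.7188
t_1: node(1,0) S=79.6692 payoff=6.6808 vs cont=8.1191 → 8.1191 [wait]  node(1,1) S=93.0499 payoff=0.0000 vs cont=2.7972 → 2.7972 [wait]  ⇒ S*(1)=-
t_0: node(0,0) S=86.1000 payoff=0.2500 vs cont=5.0710 → 5.0710 [wait]  ⇒ S*(0)=-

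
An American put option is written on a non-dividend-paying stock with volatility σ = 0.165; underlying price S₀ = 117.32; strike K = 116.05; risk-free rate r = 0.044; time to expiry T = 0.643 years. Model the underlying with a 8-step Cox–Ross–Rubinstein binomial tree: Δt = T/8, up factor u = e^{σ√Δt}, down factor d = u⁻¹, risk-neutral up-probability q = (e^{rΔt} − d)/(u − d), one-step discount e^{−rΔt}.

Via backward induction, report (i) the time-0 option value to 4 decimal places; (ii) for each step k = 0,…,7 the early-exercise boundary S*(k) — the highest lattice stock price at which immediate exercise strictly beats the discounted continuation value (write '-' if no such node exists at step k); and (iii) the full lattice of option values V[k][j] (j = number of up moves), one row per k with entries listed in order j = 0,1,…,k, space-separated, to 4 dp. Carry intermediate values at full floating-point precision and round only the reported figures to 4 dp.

price = 4.3090
boundary = - - - 101.9590 97.2993 101.9590 106.8417 101.9590
tree:
4.3090
6.6228 2.2542
9.8482 3.7628 0.9109
14.0910 6.0935 1.6892 0.2161
18.7507 9.4972 3.0693 0.4577 0.0000
23.1974 14.0910 5.4242 0.9693 0.0000 0.0000
27.4408 18.7507 9.2083 2.0529 0.0000 0.0000 0.0000
31.4904 23.1974 14.0910 4.3478 0.0000 0.0000 0.0000 0.0000
35.3548 27.4408 18.7507 9.2083 0.0000 0.0000 0.0000 0.0000 0.0000

Δt=0.08038  u=1.04789  d=0.95430  q=0.52616  discount=0.99647
step 8 (expiry): payoffs max(K−S,0) = 35.3548 27.4408 18.7507 9.2083 0.0000 0.0000 0.0000 0.0000 0.0000
step 7: (k=7,j=0): S=84.5596, (K−S)⁺=31.4904, hold=31.0807 ⇒ V=31.4904 exercise | (k=7,j=1): S=92.8526, (K−S)⁺=23.1974, hold=22.7877 ⇒ V=23.1974 exercise | (k=7,j=2): S=101.9590, (K−S)⁺=14.0910, hold=13.6814 ⇒ V=14.0910 exercise | (k=7,j=3): S=111.9584, (K−S)⁺=4.0916, hold=4.3478 ⇒ V=4.3478 continue | (k=7,j=4): S=122.9384, (K−S)⁺=0.0000, hold=0.0000 ⇒ V=0.0000 continue | (k=7,j=5): S=134.9953, (K−S)⁺=0.0000, hold=0.0000 ⇒ V=0.0000 continue | (k=7,j=6): S=148.2347, (K−S)⁺=0.0000, hold=0.0000 ⇒ V=0.0000 continue | (k=7,j=7): S=162.7725, (K−S)⁺=0.0000, hold=0.0000 ⇒ V=0.0000 continue  boundary S*=101.9590
step 6: (k=6,j=0): S=88.6092, (K−S)⁺=27.4408, hold=27.0311 ⇒ V=27.4408 exercise | (k=6,j=1): S=97.2993, (K−S)⁺=18.7507, hold=18.3410 ⇒ V=18.7507 exercise | (k=6,j=2): S=106.8417, (K−S)⁺=9.2083, hold=8.9329 ⇒ V=9.2083 exercise | (k=6,j=3): S=117.3200, (K−S)⁺=0.0000, hold=2.0529 ⇒ V=2.0529 continue | (k=6,j=4): S=128.8259, (K−S)⁺=0.0000, hold=0.0000 ⇒ V=0.0000 continue | (k=6,j=5): S=141.4602, (K−S)⁺=0.0000, hold=0.0000 ⇒ V=0.0000 continue | (k=6,j=6): S=155.3336, (K−S)⁺=0.0000, hold=0.0000 ⇒ V=0.0000 continue  boundary S*=106.8417
step 5: (k=5,j=0): S=92.8526, (K−S)⁺=23.1974, hold=22.7877 ⇒ V=23.1974 exercise | (k=5,j=1): S=101.9590, (K−S)⁺=14.0910, hold=13.6814 ⇒ V=14.0910 exercise | (k=5,j=2): S=111.9584, (K−S)⁺=4.0916, hold=5.4242 ⇒ V=5.4242 continue | (k=5,j=3): S=122.9384, (K−S)⁺=0.0000, hold=0.9693 ⇒ V=0.9693 continue | (k=5,j=4): S=134.9953, (K−S)⁺=0.0000, hold=0.0000 ⇒ V=0.0000 continue | (k=5,j=5): S=148.2347, (K−S)⁺=0.0000, hold=0.0000 ⇒ V=0.0000 continue  boundary S*=101.9590
step 4: (k=4,j=0): S=97.2993, (K−S)⁺=18.7507, hold=18.3410 ⇒ V=18.7507 exercise | (k=4,j=1): S=106.8417, (K−S)⁺=9.2083, hold=9.4972 ⇒ V=9.4972 continue | (k=4,j=2): S=117.3200, (K−S)⁺=0.0000, hold=3.0693 ⇒ V=3.0693 continue | (k=4,j=3): S=128.8259, (K−S)⁺=0.0000, hold=0.4577 ⇒ V=0.4577 continue | (k=4,j=4): S=141.4602, (K−S)⁺=0.0000, hold=0.0000 ⇒ V=0.0000 continue  boundary S*=97.2993
step 3: (k=3,j=0): S=101.9590, (K−S)⁺=14.0910, hold=13.8329 ⇒ V=14.0910 exercise | (k=3,j=1): S=111.9584, (K−S)⁺=4.0916, hold=6.0935 ⇒ V=6.0935 continue | (k=3,j=2): S=122.9384, (K−S)⁺=0.0000, hold=1.6892 ⇒ V=1.6892 continue | (k=3,j=3): S=134.9953, (K−S)⁺=0.0000, hold=0.2161 ⇒ V=0.2161 continue  boundary S*=101.9590
step 2: (k=2,j=0): S=106.8417, (K−S)⁺=9.2083, hold=9.8482 ⇒ V=9.8482 continue | (k=2,j=1): S=117.3200, (K−S)⁺=0.0000, hold=3.7628 ⇒ V=3.7628 continue | (k=2,j=2): S=128.8259, (K−S)⁺=0.0000, hold=0.9109 ⇒ V=0.9109 continue  boundary S*=-
step 1: (k=1,j=0): S=111.9584, (K−S)⁺=4.0916, hold=6.6228 ⇒ V=6.6228 continue | (k=1,j=1): S=122.9384, (K−S)⁺=0.0000, hold=2.2542 ⇒ V=2.2542 continue  boundary S*=-
step 0: (k=0,j=0): S=117.3200, (K−S)⁺=0.0000, hold=4.3090 ⇒ V=4.3090 continue  boundary S*=-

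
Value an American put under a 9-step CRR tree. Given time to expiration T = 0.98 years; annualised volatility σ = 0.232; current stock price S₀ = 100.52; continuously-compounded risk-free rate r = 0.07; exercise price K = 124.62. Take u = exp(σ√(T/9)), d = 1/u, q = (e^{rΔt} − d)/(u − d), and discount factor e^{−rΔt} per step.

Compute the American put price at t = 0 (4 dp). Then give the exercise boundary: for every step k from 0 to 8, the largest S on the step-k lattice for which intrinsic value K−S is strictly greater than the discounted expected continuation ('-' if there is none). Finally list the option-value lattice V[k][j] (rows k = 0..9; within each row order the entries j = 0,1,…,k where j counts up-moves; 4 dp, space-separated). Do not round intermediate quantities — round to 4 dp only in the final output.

params: Δt=0.10889 u=1.07956 d=0.92630 q=0.53079 e^(-rΔt)=0.99241
t_9 payoffs: 74.1514 65.8011 56.0691 44.7270 31.5082 16.1024 0.0000 0.0000 0.0000 0.0000
t_8: node(8,0) S=54.4840 payoff=70.1360 vs cont=69.1897 → 70.1360 [stop]  node(8,1) S=63.4987 payoff=61.1213 vs cont=60.1750 → 61.1213 [stop]  node(8,2) S=74.0050 payoff=50.6150 vs cont=49.6688 → 50.6150 [stop]  node(8,3) S=86.2495 payoff=38.3705 vs cont=37.4242 → 38.3705 [stop]  node(8,4) S=100.5200 payoff=24.1000 vs cont=23.1537 → 24.1000 [stop]  node(8,5) S=117.1516 payoff=7.4684 vs cont=7.4980 → 7.4980 [wait]  node(8,6) S=136.5350 payoff=0.0000 vs cont=0.0000 → 0.0000 [wait]  node(8,7) S=159.1255 payoff=0.0000 vs cont=0.0000 → 0.0000 [wait]  node(8,8) S=185.4537 payoff=0.0000 vs cont=0.0000 → 0.0000 [wait]  ⇒ S*(8)=100.5200
t_7: node(7,0) S=58.8189 payoff=65.8011 vs cont=64.8548 → 65.8011 [stop]  node(7,1) S=68.5509 payoff=56.0691 vs cont=55.1228 → 56.0691 [stop]  node(7,2) S=79.8930 payoff=44.7270 vs cont=43.7807 → 44.7270 [stop]  node(7,3) S=93.1118 payoff=31.5082 vs cont=30.5620 → 31.5082 [stop]  node(7,4) S=108.5176 payoff=16.1024 vs cont=15.1717 → 16.1024 [stop]  node(7,5) S=126.4725 payoff=0.0000 vs cont=3.4914 → 3.4914 [wait]  node(7,6) S=147.3981 payoff=0.0000 vs cont=0.0000 → 0.0000 [wait]  node(7,7) S=171.7860 payoff=0.0000 vs cont=0.0000 → 0.0000 [wait]  ⇒ S*(7)=108.5176
t_6: node(6,0) S=63.4987 payoff=61.1213 vs cont=60.1750 → 61.1213 [stop]  node(6,1) S=74.0050 payoff=50.6150 vs cont=49.6688 → 50.6150 [stop]  node(6,2) S=86.2495 payoff=38.3705 vs cont=37.4242 → 38.3705 [stop]  node(6,3) S=100.5200 payoff=24.1000 vs cont=23.1537 → 24.1000 [stop]  node(6,4) S=117.1516 payoff=7.4684 vs cont=9.3371 → 9.3371 [wait]  node(6,5) S=136.5350 payoff=0.0000 vs cont=1.6257 → 1.6257 [wait]  node(6,6) S=159.1255 payoff=0.0000 vs cont=0.0000 → 0.0000 [wait]  ⇒ S*(6)=100.5200
t_5: node(5,0) S=68.5509 payoff=56.0691 vs cont=55.1228 → 56.0691 [stop]  node(5,1) S=79.8930 payoff=44.7270 vs cont=43.7807 → 44.7270 [stop]  node(5,2) S=93.1118 payoff=31.5082 vs cont=30.5620 → 31.5082 [stop]  node(5,3) S=108.5176 payoff=16.1024 vs cont=16.1404 → 16.1404 [wait]  node(5,4) S=126.4725 payoff=0.0000 vs cont=5.2041 → 5.2041 [wait]  node(5,5) S=147.3981 payoff=0.0000 vs cont=0.7570 → 0.7570 [wait]  ⇒ S*(5)=93.1118
t_4: node(4,0) S=74.0050 payoff=50.6150 vs cont=49.6688 → 50.6150 [stop]  node(4,1) S=86.2495 payoff=38.3705 vs cont=37.4242 → 38.3705 [stop]  node(4,2) S=100.5200 payoff=24.1000 vs cont=23.1738 → 24.1000 [stop]  node(4,3) S=117.1516 payoff=7.4684 vs cont=10.2570 → 10.2570 [wait]  node(4,4) S=136.5350 payoff=0.0000 vs cont=2.8220 → 2.8220 [wait]  ⇒ S*(4)=100.5200
t_3: node(3,0) S=79.8930 payoff=44.7270 vs cont=43.7807 → 44.7270 [stop]  node(3,1) S=93.1118 payoff=31.5082 vs cont=30.5620 → 31.5082 [stop]  node(3,2) S=108.5176 payoff=16.1024 vs cont=16.6250 → 16.6250 [wait]  node(3,3) S=126.4725 payoff=0.0000 vs cont=6.2627 → 6.2627 [wait]  ⇒ S*(3)=93.1118
t_2: node(2,0) S=86.2495 payoff=38.3705 vs cont=37.4242 → 38.3705 [stop]  node(2,1) S=100.5200 payoff=24.1000 vs cont=23.4291 → 24.1000 [stop]  node(2,2) S=117.1516 payoff=7.4684 vs cont=11.0403 → 11.0403 [wait]  ⇒ S*(2)=100.5200
t_1: node(1,0) S=93.1118 payoff=31.5082 vs cont=30.5620 → 31.5082 [stop]  node(1,1) S=108.5176 payoff=16.1024 vs cont=17.0376 → 17.0376 [wait]  ⇒ S*(1)=93.1118
t_0: node(0,0) S=100.5200 payoff=24.1000 vs cont=23.6464 → 24.1000 [stop]  ⇒ S*(0)=100.5200

price = 24.1000
boundary = 100.5200 93.1118 100.5200 93.1118 100.5200 93.1118 100.5200 108.5176 100.5200
tree:
24.1000
31.5082 17.0376
38.3705 24.1000 11.0403
44.7270 31.5082 16.6250 6.2627
50.6150 38.3705 24.1000 10.2570 2.8220
56.0691 44.7270 31.5082 16.1404 5.2041 0.7570
61.1213 50.6150 38.3705 24.1000 9.3371 1.6257 0.0000
65.8011 56.0691 44.7270 31.5082 16.1024 3.4914 0.0000 0.0000
70.1360 61.1213 50.6150 38.3705 24.1000 7.4980 0.0000 0.0000 0.0000
74.1514 65.8011 56.0691 44.7270 31.5082 16.1024 0.0000 0.0000 0.0000 0.0000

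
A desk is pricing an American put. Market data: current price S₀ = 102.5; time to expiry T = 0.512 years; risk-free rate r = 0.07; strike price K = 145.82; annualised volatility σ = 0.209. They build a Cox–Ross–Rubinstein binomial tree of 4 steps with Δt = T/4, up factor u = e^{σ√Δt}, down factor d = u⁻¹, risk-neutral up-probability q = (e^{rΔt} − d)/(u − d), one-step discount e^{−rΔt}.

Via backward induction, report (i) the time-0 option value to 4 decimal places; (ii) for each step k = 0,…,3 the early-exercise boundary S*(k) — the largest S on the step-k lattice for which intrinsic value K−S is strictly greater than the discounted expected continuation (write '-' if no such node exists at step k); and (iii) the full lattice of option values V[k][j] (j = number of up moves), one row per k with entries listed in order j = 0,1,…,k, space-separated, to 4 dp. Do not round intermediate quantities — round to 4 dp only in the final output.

price = 43.3200
boundary = 102.5000 110.4582 119.0342 128.2761
tree:
43.3200
50.7048 35.3618
57.5576 43.3200 26.7858
63.9166 50.7048 35.3618 17.5439
69.8175 57.5576 43.3200 26.7858 7.5844

params: Δt=0.12800 u=1.07764 d=0.92795 q=0.54144 e^(-rΔt)=0.99108
t_4 payoffs: 69.8175 57.5576 43.3200 26.7858 7.5844
t_3: node(3,0) S=81.9034 payoff=63.9166 vs cont=62.6159 → 63.9166 [stop]  node(3,1) S=95.1152 payoff=50.7048 vs cont=49.4041 → 50.7048 [stop]  node(3,2) S=110.4582 payoff=35.3618 vs cont=34.0611 → 35.3618 [stop]  node(3,3) S=128.2761 payoff=17.5439 vs cont=16.2432 → 17.5439 [stop]  ⇒ S*(3)=128.2761
t_2: node(2,0) S=88.2624 payoff=57.5576 vs cont=56.2569 → 57.5576 [stop]  node(2,1) S=102.5000 payoff=43.3200 vs cont=42.0193 → 43.3200 [stop]  node(2,2) S=119.0342 payoff=26.7858 vs cont=25.4851 → 26.7858 [stop]  ⇒ S*(2)=119.0342
t_1: node(1,0) S=95.1152 payoff=50.7048 vs cont=49.4041 → 50.7048 [stop]  node(1,1) S=110.4582 payoff=35.3618 vs cont=34.0611 → 35.3618 [stop]  ⇒ S*(1)=110.4582
t_0: node(0,0) S=102.5000 payoff=43.3200 vs cont=42.0193 → 43.3200 [stop]  ⇒ S*(0)=102.5000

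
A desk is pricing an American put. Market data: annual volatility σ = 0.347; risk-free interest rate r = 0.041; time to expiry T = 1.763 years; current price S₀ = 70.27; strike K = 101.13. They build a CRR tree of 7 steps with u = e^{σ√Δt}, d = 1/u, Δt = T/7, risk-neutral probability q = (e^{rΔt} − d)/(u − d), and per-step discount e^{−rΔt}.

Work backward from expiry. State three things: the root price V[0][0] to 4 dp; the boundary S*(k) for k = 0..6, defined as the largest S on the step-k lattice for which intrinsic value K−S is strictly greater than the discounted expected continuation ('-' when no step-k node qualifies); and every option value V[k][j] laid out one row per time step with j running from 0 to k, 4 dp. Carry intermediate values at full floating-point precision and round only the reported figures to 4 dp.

price = 32.5747
boundary = - 59.0392 49.6034 59.0392 49.6034 59.0392 70.2700
tree:
32.5747
42.0908 23.2149
51.5266 31.8484 14.5877
59.4544 42.0908 21.7056 7.3780
66.1152 51.5266 31.0145 12.3327 2.3000
71.7114 59.4544 42.0908 19.9728 4.5231 0.0000
76.4131 66.1152 51.5266 30.8600 8.8950 0.0000 0.0000
80.3635 71.7114 59.4544 42.0908 17.4928 0.0000 0.0000 0.0000

params: Δt=0.25186 u=1.19023 d=0.84018 q=0.48623 e^(-rΔt)=0.98973
t_7 payoffs: 80.3635 71.7114 59.4544 42.0908 17.4928 0.0000 0.0000 0.0000
t_6: node(6,0) S=24.7169 payoff=76.4131 vs cont=75.3742 → 76.4131 [stop]  node(6,1) S=35.0148 payoff=66.1152 vs cont=65.0762 → 66.1152 [stop]  node(6,2) S=49.6034 payoff=51.5266 vs cont=50.4877 → 51.5266 [stop]  node(6,3) S=70.2700 payoff=30.8600 vs cont=29.8211 → 30.8600 [stop]  node(6,4) S=99.5472 payoff=1.5828 vs cont=8.8950 → 8.8950 [wait]  node(6,5) S=141.0223 payoff=0.0000 vs cont=0.0000 → 0.0000 [wait]  node(6,6) S=199.7775 payoff=0.0000 vs cont=0.0000 → 0.0000 [wait]  ⇒ S*(6)=70.2700
t_5: node(5,0) S=29.4186 payoff=71.7114 vs cont=70.6724 → 71.7114 [stop]  node(5,1) S=41.6756 payoff=59.4544 vs cont=58.4155 → 59.4544 [stop]  node(5,2) S=59.0392 payoff=42.0908 vs cont=41.0519 → 42.0908 [stop]  node(5,3) S=83.6372 payoff=17.4928 vs cont=19.9728 → 19.9728 [wait]  node(5,4) S=118.4836 payoff=0.0000 vs cont=4.5231 → 4.5231 [wait]  node(5,5) S=167.8484 payoff=0.0000 vs cont=0.0000 → 0.0000 [wait]  ⇒ S*(5)=59.0392
t_4: node(4,0) S=35.0148 payoff=66.1152 vs cont=65.0762 → 66.1152 [stop]  node(4,1) S=49.6034 payoff=51.5266 vs cont=50.4877 → 51.5266 [stop]  node(4,2) S=70.2700 payoff=30.8600 vs cont=31.0145 → 31.0145 [wait]  node(4,3) S=99.5472 payoff=1.5828 vs cont=12.3327 → 12.3327 [wait]  node(4,4) S=141.0223 payoff=0.0000 vs cont=2.3000 → 2.3000 [wait]  ⇒ S*(4)=49.6034
t_3: node(3,0) S=41.6756 payoff=59.4544 vs cont=58.4155 → 59.4544 [stop]  node(3,1) S=59.0392 payoff=42.0908 vs cont=41.1262 → 42.0908 [stop]  node(3,2) S=83.6372 payoff=17.4928 vs cont=21.7056 → 21.7056 [wait]  node(3,3) S=118.4836 payoff=0.0000 vs cont=7.3780 → 7.3780 [wait]  ⇒ S*(3)=59.0392
t_2: node(2,0) S=49.6034 payoff=51.5266 vs cont=50.4877 → 51.5266 [stop]  node(2,1) S=70.2700 payoff=30.8600 vs cont=31.8484 → 31.8484 [wait]  node(2,2) S=99.5472 payoff=1.5828 vs cont=14.5877 → 14.5877 [wait]  ⇒ S*(2)=49.6034
t_1: node(1,0) S=59.0392 payoff=42.0908 vs cont=41.5275 → 42.0908 [stop]  node(1,1) S=83.6372 payoff=17.4928 vs cont=23.2149 → 23.2149 [wait]  ⇒ S*(1)=59.0392
t_0: node(0,0) S=70.2700 payoff=30.8600 vs cont=32.5747 → 32.5747 [wait]  ⇒ S*(0)=-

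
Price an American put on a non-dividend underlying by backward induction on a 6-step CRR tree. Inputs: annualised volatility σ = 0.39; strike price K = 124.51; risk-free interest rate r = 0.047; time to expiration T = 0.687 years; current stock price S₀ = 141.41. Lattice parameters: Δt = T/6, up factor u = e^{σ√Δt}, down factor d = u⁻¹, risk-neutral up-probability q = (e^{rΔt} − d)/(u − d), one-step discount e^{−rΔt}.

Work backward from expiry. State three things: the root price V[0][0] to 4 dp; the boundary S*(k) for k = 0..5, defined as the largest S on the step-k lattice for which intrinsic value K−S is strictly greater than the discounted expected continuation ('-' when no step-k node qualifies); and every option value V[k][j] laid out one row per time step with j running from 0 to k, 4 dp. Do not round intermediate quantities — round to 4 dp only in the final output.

price = 9.1437
boundary = - - - - 83.4121 95.1791
tree:
9.1437
14.0701 4.0647
20.9882 6.9514 1.0743
30.1075 11.6312 2.1073 0.0000
41.0979 18.8840 4.1335 0.0000 0.0000
51.4102 29.3309 8.1079 0.0000 0.0000 0.0000
60.4476 41.0979 15.9038 0.0000 0.0000 0.0000 0.0000

Δt=0.11450, u=1.14107, d=0.87637, q=0.48744, disc=e^(-rΔt)=0.99463
k=6 terminal: V=max(K-S,0) → 60.4476 41.0979 15.9038 0.0000 0.0000 0.0000 0.0000
k=5: j=0 S=73.0998 intr=51.4102 cont=50.7420 V=51.4102[EX]; j=1 S=95.1791 intr=29.3309 cont=28.6626 V=29.3309[EX]; j=2 S=123.9274 intr=0.5826 cont=8.1079 V=8.1079[hold]; j=3 S=161.3589 intr=0.0000 cont=0.0000 V=0.0000[hold]; j=4 S=210.0964 intr=0.0000 cont=0.0000 V=0.0000[hold]; j=5 S=273.5547 intr=0.0000 cont=0.0000 V=0.0000[hold]  S*(5)=95.1791
k=4: j=0 S=83.4121 intr=41.0979 cont=40.4297 V=41.0979[EX]; j=1 S=108.6062 intr=15.9038 cont=18.8840 V=18.8840[hold]; j=2 S=141.4100 intr=0.0000 cont=4.1335 V=4.1335[hold]; j=3 S=184.1220 intr=0.0000 cont=0.0000 V=0.0000[hold]; j=4 S=239.7349 intr=0.0000 cont=0.0000 V=0.0000[hold]  S*(4)=83.4121
k=3: j=0 S=95.1791 intr=29.3309 cont=30.1075 V=30.1075[hold]; j=1 S=123.9274 intr=0.5826 cont=11.6312 V=11.6312[hold]; j=2 S=161.3589 intr=0.0000 cont=2.1073 V=2.1073[hold]; j=3 S=210.0964 intr=0.0000 cont=0.0000 V=0.0000[hold]  S*(3)=-
k=2: j=0 S=108.6062 intr=15.9038 cont=20.9882 V=20.9882[hold]; j=1 S=141.4100 intr=0.0000 cont=6.9514 V=6.9514[hold]; j=2 S=184.1220 intr=0.0000 cont=1.0743 V=1.0743[hold]  S*(2)=-
k=1: j=0 S=123.9274 intr=0.5826 cont=14.0701 V=14.0701[hold]; j=1 S=161.3589 intr=0.0000 cont=4.0647 V=4.0647[hold]  S*(1)=-
k=0: j=0 S=141.4100 intr=0.0000 cont=9.1437 V=9.1437[hold]  S*(0)=-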